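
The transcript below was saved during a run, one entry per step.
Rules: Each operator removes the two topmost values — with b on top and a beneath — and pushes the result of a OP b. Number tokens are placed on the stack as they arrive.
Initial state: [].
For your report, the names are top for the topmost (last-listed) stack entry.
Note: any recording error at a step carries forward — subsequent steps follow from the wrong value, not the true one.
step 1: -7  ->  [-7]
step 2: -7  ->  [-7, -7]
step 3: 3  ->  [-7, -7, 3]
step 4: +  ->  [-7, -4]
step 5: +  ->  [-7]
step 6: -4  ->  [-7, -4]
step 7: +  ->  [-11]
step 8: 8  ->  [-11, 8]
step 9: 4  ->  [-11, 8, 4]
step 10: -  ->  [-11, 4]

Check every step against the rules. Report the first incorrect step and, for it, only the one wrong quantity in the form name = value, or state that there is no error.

Recomputing the run from the initial state:
step 1: [-7]
step 2: [-7, -7]
step 3: [-7, -7, 3]
step 4: [-7, -4]
step 5: [-11]
step 6: [-11, -4]
step 7: [-15]
step 8: [-15, 8]
step 9: [-15, 8, 4]
step 10: [-15, 4]
The first disagreement with the transcript is at step 5, where the value should be top = -11.

step 5, top = -11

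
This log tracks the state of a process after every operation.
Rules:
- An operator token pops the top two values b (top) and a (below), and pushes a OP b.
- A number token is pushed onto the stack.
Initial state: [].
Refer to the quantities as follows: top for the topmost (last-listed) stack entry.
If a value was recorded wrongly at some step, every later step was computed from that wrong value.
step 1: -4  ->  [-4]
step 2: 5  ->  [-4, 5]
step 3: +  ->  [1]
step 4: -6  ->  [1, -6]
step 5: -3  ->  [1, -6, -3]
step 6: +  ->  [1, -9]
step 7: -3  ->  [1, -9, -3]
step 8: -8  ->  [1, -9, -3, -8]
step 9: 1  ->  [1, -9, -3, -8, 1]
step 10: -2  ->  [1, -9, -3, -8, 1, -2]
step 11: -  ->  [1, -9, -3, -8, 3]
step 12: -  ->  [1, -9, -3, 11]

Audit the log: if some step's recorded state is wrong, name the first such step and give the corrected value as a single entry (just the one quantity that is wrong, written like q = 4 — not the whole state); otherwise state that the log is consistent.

step 1: push -4: top = -4 -> no discrepancy
step 2: push 5: top = 5 -> confirmed correct
step 3: -4 + 5 = 1 -> agrees with the log
step 4: push -6: top = -6 -> checks out
step 5: push -3: top = -3 -> matches
step 6: -6 + -3 = -9 -> consistent with the log
step 7: push -3: top = -3 -> checks out
step 8: push -8: top = -8 -> checks out
step 9: push 1: top = 1 -> confirmed correct
step 10: push -2: top = -2 -> matches
step 11: 1 - -2 = 3 -> no discrepancy
step 12: -8 - 3 = -11 -> not what was recorded
Step 12 is the first one off; corrected, top = -11.

step 12, top = -11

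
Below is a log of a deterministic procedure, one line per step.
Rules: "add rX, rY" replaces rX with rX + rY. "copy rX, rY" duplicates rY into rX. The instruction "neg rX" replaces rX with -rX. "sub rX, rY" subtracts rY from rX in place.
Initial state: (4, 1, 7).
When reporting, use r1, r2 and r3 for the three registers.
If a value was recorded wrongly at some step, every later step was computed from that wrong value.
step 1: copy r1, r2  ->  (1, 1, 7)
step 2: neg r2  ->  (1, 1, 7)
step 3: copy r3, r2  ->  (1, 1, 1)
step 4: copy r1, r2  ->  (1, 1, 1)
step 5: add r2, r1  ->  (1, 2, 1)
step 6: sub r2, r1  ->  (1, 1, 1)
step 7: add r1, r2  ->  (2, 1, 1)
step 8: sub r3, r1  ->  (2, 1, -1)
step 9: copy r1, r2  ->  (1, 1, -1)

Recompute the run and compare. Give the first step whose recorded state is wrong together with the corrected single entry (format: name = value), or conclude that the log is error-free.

Step 1: r1 = 1 — consistent with the log.
Step 2: r2 = -(1) = -1 — first mismatch against the log.
First deviation found at step 2; the corrected entry is r2 = -1.

step 2, r2 = -1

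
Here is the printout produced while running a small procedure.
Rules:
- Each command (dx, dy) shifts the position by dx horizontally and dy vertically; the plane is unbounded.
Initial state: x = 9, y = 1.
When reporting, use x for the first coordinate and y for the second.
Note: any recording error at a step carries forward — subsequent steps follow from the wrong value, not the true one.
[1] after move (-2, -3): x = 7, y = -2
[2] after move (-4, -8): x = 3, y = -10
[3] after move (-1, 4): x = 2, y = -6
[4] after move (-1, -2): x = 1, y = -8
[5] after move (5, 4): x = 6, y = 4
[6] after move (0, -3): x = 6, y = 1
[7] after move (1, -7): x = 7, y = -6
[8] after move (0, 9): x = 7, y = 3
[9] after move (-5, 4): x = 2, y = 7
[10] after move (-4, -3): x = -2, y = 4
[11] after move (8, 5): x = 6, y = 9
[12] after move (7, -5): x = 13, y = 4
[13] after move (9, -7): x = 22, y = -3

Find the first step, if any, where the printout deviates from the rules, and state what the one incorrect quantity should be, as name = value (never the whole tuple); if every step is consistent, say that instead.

1. x = 9 + (-2) = 7, y = 1 + (-3) = -2 (confirmed correct)
2. x = 7 + (-4) = 3, y = -2 + (-8) = -10 (in agreement)
3. x = 3 + (-1) = 2, y = -10 + (4) = -6 (in agreement)
4. x = 2 + (-1) = 1, y = -6 + (-2) = -8 (in agreement)
5. x = 1 + (5) = 6, y = -8 + (4) = -4 (first mismatch against the printout)
Conclusion: step 5 carries the first error; the entry should be y = -4.

step 5, y = -4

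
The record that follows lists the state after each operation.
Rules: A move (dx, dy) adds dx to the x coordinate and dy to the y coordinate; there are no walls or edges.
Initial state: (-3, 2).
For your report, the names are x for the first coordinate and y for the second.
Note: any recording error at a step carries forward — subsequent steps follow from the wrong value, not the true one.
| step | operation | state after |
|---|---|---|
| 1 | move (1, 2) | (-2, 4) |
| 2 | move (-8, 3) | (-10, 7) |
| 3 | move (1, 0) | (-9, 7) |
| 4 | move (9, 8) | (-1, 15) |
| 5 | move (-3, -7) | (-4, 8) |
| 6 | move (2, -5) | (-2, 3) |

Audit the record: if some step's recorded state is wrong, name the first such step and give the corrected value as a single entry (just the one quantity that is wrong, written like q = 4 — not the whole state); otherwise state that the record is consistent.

1. x = -3 + (1) = -2, y = 2 + (2) = 4 (no discrepancy)
2. x = -2 + (-8) = -10, y = 4 + (3) = 7 (agrees with the record)
3. x = -10 + (1) = -9, y = 7 + (0) = 7 (checks out)
4. x = -9 + (9) = 0, y = 7 + (8) = 15 (the recorded entry deviates here)
The earliest wrong entry is at step 4: it should read x = 0.

step 4, x = 0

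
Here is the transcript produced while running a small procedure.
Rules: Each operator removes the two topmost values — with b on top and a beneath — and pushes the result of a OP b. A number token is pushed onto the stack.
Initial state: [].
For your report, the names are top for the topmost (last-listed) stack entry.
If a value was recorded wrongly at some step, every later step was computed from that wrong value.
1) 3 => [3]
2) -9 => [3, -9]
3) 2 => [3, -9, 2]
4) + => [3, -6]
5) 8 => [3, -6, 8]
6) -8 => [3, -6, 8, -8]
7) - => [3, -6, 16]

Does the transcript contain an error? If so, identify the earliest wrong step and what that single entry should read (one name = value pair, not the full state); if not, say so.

step 4, top = -7

step 1: push 3: top = 3 -> same as recorded
step 2: push -9: top = -9 -> same as recorded
step 3: push 2: top = 2 -> verified
step 4: -9 + 2 = -7 -> the transcript disagrees here
The earliest wrong entry is at step 4: it should read top = -7.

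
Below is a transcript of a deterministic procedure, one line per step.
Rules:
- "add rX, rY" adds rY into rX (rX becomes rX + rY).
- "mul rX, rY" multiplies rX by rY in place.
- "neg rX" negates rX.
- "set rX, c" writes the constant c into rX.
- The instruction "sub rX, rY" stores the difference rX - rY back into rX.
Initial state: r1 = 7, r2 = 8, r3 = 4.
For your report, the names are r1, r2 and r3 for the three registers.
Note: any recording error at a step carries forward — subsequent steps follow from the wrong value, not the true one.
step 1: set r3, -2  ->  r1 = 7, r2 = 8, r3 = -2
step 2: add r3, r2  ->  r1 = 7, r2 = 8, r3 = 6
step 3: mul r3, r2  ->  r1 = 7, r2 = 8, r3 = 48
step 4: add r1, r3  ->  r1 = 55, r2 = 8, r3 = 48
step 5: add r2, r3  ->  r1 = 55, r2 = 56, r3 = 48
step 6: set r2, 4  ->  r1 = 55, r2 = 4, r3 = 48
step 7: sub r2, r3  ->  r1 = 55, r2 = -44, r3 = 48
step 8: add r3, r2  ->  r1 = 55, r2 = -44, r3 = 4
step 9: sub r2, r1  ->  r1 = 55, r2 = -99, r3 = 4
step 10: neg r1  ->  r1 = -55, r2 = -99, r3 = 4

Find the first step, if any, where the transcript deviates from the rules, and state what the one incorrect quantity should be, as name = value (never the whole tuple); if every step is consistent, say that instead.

Recomputing the run from the initial state:
step 1: r1 = 7, r2 = 8, r3 = -2
step 2: r1 = 7, r2 = 8, r3 = 6
step 3: r1 = 7, r2 = 8, r3 = 48
step 4: r1 = 55, r2 = 8, r3 = 48
step 5: r1 = 55, r2 = 56, r3 = 48
step 6: r1 = 55, r2 = 4, r3 = 48
step 7: r1 = 55, r2 = -44, r3 = 48
step 8: r1 = 55, r2 = -44, r3 = 4
step 9: r1 = 55, r2 = -99, r3 = 4
step 10: r1 = -55, r2 = -99, r3 = 4
This matches the transcript at every step.

no error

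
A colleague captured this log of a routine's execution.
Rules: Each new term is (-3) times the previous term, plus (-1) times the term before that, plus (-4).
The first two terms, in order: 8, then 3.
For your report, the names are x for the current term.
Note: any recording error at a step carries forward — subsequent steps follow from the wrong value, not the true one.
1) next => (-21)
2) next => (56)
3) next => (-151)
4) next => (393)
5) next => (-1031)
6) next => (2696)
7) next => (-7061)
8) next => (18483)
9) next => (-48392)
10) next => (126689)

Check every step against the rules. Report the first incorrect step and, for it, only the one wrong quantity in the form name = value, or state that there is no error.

step 5, x = -1032

step 1: x = -3*(3) + (-1)*(8) + (-4) = -21 -> agrees with the log
step 2: x = -3*(-21) + (-1)*(3) + (-4) = 56 -> no discrepancy
step 3: x = -3*(56) + (-1)*(-21) + (-4) = -151 -> no discrepancy
step 4: x = -3*(-151) + (-1)*(56) + (-4) = 393 -> confirmed correct
step 5: x = -3*(393) + (-1)*(-151) + (-4) = -1032 -> not what was recorded
First deviation found at step 5; the corrected entry is x = -1032.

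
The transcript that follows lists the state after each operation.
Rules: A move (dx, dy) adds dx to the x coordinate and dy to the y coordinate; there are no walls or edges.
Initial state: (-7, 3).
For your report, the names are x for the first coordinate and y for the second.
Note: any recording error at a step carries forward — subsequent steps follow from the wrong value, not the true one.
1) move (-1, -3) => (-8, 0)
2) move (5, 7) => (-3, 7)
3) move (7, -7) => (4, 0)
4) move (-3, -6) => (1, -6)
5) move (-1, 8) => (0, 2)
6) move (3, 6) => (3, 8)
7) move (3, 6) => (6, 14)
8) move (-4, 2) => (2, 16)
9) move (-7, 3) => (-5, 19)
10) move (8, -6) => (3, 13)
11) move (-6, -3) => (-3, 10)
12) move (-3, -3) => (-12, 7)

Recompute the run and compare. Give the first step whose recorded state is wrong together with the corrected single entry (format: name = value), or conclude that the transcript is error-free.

Step 1: x = -7 + (-1) = -8, y = 3 + (-3) = 0 — exactly as logged.
Step 2: x = -8 + (5) = -3, y = 0 + (7) = 7 — checks out.
Step 3: x = -3 + (7) = 4, y = 7 + (-7) = 0 — verified.
Step 4: x = 4 + (-3) = 1, y = 0 + (-6) = -6 — consistent with the transcript.
Step 5: x = 1 + (-1) = 0, y = -6 + (8) = 2 — confirmed correct.
Step 6: x = 0 + (3) = 3, y = 2 + (6) = 8 — same as recorded.
Step 7: x = 3 + (3) = 6, y = 8 + (6) = 14 — same as recorded.
Step 8: x = 6 + (-4) = 2, y = 14 + (2) = 16 — matches.
Step 9: x = 2 + (-7) = -5, y = 16 + (3) = 19 — exactly as logged.
Step 10: x = -5 + (8) = 3, y = 19 + (-6) = 13 — confirmed correct.
Step 11: x = 3 + (-6) = -3, y = 13 + (-3) = 10 — agrees with the transcript.
Step 12: x = -3 + (-3) = -6, y = 10 + (-3) = 7 — first mismatch against the transcript.
That makes step 12 the first incorrect line — x = -6 is what it should show.

step 12, x = -6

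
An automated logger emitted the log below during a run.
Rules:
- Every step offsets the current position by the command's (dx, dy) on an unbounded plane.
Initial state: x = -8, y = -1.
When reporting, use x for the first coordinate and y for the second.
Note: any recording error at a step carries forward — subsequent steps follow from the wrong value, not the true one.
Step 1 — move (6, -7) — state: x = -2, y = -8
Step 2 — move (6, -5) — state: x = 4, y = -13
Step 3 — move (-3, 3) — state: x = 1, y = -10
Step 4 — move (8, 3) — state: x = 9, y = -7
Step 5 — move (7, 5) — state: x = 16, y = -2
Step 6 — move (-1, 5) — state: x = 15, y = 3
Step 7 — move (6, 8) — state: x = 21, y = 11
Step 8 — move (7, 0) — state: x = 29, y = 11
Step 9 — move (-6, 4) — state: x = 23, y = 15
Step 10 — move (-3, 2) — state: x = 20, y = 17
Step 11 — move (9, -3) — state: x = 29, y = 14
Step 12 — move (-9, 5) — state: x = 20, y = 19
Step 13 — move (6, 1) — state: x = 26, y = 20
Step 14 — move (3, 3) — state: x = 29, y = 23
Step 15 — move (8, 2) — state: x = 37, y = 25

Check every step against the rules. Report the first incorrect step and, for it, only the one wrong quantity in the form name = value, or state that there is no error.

Recomputing the run from the initial state:
step 1: x = -2, y = -8
step 2: x = 4, y = -13
step 3: x = 1, y = -10
step 4: x = 9, y = -7
step 5: x = 16, y = -2
step 6: x = 15, y = 3
step 7: x = 21, y = 11
step 8: x = 28, y = 11
step 9: x = 22, y = 15
step 10: x = 19, y = 17
step 11: x = 28, y = 14
step 12: x = 19, y = 19
step 13: x = 25, y = 20
step 14: x = 28, y = 23
step 15: x = 36, y = 25
The first disagreement with the log is at step 8, where the value should be x = 28.

step 8, x = 28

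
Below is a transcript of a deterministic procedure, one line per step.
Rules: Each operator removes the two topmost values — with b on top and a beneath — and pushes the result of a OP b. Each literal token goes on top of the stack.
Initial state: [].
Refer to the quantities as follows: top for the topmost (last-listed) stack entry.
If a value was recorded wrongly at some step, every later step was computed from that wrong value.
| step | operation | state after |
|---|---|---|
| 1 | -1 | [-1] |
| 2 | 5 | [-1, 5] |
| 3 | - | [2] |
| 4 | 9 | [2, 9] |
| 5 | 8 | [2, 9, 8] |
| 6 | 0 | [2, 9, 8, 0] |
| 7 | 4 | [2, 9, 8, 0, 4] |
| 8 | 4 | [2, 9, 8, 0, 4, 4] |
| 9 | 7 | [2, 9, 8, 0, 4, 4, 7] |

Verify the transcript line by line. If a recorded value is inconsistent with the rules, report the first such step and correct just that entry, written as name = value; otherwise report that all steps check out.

step 3, top = -6

1. push -1: top = -1 (agrees with the transcript)
2. push 5: top = 5 (verified)
3. -1 - 5 = -6 (the transcript has a different value)
First incorrect step: 3; the correct value is top = -6.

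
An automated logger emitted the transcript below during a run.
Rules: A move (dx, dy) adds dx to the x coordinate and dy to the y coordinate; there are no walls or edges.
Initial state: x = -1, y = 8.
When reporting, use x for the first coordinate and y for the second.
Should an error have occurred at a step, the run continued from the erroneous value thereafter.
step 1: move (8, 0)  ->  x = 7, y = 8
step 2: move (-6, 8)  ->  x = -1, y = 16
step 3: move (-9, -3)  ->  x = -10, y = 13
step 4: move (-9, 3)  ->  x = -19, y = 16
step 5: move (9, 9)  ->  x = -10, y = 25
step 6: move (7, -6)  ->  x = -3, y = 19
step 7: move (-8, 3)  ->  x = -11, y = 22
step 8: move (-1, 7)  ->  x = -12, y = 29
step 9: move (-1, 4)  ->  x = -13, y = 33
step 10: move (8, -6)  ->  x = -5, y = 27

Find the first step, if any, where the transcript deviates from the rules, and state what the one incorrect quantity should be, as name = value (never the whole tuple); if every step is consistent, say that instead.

Step 1: x = -1 + (8) = 7, y = 8 + (0) = 8 — consistent with the transcript.
Step 2: x = 7 + (-6) = 1, y = 8 + (8) = 16 — this is not what the transcript shows.
The earliest wrong entry is at step 2: it should read x = 1.

step 2, x = 1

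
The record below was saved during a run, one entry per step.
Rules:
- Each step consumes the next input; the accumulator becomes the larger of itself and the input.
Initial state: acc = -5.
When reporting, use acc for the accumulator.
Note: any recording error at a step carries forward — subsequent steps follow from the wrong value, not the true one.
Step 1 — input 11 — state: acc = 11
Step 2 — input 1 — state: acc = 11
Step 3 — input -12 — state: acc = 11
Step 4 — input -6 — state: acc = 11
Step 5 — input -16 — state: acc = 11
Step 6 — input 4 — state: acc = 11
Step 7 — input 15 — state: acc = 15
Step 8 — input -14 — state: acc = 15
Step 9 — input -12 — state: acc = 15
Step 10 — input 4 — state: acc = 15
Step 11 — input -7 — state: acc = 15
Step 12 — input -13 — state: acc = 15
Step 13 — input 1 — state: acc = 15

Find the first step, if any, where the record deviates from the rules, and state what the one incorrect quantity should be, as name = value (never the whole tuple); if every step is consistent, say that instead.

Recomputing the run from the initial state:
step 1: acc = 11
step 2: acc = 11
step 3: acc = 11
step 4: acc = 11
step 5: acc = 11
step 6: acc = 11
step 7: acc = 15
step 8: acc = 15
step 9: acc = 15
step 10: acc = 15
step 11: acc = 15
step 12: acc = 15
step 13: acc = 15
This matches the record at every step.

no error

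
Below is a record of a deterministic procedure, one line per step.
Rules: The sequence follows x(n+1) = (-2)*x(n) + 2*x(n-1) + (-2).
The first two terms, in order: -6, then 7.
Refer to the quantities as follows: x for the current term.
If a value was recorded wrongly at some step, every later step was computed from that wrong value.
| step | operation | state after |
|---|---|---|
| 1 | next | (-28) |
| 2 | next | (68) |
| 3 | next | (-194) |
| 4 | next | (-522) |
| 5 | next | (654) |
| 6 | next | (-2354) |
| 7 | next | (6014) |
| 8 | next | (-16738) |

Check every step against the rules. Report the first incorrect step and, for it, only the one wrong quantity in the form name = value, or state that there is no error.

step 4, x = 522

1. x = -2*(7) + (2)*(-6) + (-2) = -28 (matches)
2. x = -2*(-28) + (2)*(7) + (-2) = 68 (matches)
3. x = -2*(68) + (2)*(-28) + (-2) = -194 (verified)
4. x = -2*(-194) + (2)*(68) + (-2) = 522 (first mismatch against the record)
That makes step 4 the first incorrect line — x = 522 is what it should show.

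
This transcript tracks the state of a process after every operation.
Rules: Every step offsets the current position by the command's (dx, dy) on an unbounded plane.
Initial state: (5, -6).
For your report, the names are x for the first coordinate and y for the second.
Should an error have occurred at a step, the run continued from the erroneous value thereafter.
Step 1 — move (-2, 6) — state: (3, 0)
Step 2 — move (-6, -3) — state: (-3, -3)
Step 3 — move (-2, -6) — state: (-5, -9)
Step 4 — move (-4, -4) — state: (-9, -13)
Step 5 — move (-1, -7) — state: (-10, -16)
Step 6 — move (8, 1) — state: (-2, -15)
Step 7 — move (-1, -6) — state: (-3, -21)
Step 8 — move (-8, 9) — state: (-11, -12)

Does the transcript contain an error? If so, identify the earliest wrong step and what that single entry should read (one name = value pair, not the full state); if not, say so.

1. x = 5 + (-2) = 3, y = -6 + (6) = 0 (in agreement)
2. x = 3 + (-6) = -3, y = 0 + (-3) = -3 (verified)
3. x = -3 + (-2) = -5, y = -3 + (-6) = -9 (agrees with the transcript)
4. x = -5 + (-4) = -9, y = -9 + (-4) = -13 (in agreement)
5. x = -9 + (-1) = -10, y = -13 + (-7) = -20 (the transcript disagrees here)
Step 5 is the first one off; corrected, y = -20.

step 5, y = -20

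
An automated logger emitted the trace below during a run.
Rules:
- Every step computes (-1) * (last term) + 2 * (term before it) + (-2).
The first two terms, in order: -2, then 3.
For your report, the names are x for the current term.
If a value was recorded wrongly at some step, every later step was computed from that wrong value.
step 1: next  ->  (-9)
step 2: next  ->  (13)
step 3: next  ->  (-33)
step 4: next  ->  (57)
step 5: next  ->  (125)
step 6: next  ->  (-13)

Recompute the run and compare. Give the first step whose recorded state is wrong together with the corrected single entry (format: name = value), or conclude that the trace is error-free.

step 5, x = -125

Step 1: x = -1*(3) + (2)*(-2) + (-2) = -9 — confirmed correct.
Step 2: x = -1*(-9) + (2)*(3) + (-2) = 13 — checks out.
Step 3: x = -1*(13) + (2)*(-9) + (-2) = -33 — consistent with the trace.
Step 4: x = -1*(-33) + (2)*(13) + (-2) = 57 — no discrepancy.
Step 5: x = -1*(57) + (2)*(-33) + (-2) = -125 — not what was recorded.
Conclusion: step 5 carries the first error; the entry should be x = -125.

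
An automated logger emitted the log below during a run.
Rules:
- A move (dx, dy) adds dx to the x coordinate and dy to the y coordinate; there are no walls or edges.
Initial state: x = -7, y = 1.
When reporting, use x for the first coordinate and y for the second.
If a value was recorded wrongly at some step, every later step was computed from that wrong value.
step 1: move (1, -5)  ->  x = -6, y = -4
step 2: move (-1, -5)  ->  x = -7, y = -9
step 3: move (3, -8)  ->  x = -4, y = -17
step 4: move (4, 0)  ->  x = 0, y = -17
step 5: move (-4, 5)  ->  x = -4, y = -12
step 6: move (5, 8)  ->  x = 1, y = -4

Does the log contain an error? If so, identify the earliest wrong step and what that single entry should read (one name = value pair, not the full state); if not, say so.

Recomputing the run from the initial state:
step 1: x = -6, y = -4
step 2: x = -7, y = -9
step 3: x = -4, y = -17
step 4: x = 0, y = -17
step 5: x = -4, y = -12
step 6: x = 1, y = -4
This matches the log at every step.

no error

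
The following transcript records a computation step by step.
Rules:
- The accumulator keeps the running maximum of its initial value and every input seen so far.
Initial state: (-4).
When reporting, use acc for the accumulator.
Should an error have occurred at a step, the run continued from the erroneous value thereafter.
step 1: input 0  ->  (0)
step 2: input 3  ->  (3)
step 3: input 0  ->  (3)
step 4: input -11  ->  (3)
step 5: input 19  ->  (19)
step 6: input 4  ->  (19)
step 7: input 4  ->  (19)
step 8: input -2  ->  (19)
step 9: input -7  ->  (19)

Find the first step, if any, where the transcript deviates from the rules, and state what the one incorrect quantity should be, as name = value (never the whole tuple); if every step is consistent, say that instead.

step 1: acc = max(-4, 0) = 0 -> consistent with the transcript
step 2: acc = max(0, 3) = 3 -> same as recorded
step 3: acc = max(3, 0) = 3 -> consistent with the transcript
step 4: acc = max(3, -11) = 3 -> consistent with the transcript
step 5: acc = max(3, 19) = 19 -> consistent with the transcript
step 6: acc = max(19, 4) = 19 -> agrees with the transcript
step 7: acc = max(19, 4) = 19 -> confirmed correct
step 8: acc = max(19, -2) = 19 -> in agreement
step 9: acc = max(19, -7) = 19 -> consistent with the transcript
Every step is consistent.

no error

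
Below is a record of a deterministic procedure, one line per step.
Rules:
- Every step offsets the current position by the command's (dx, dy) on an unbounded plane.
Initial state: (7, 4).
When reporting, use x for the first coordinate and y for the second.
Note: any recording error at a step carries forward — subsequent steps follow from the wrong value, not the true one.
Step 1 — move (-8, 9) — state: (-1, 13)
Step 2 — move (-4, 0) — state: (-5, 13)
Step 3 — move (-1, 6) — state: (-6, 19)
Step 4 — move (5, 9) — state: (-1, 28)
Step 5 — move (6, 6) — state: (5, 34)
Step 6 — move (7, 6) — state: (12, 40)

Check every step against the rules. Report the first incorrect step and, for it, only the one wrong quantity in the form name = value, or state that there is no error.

no error

step 1: x = 7 + (-8) = -1, y = 4 + (9) = 13 -> exactly as logged
step 2: x = -1 + (-4) = -5, y = 13 + (0) = 13 -> verified
step 3: x = -5 + (-1) = -6, y = 13 + (6) = 19 -> checks out
step 4: x = -6 + (5) = -1, y = 19 + (9) = 28 -> in agreement
step 5: x = -1 + (6) = 5, y = 28 + (6) = 34 -> no discrepancy
step 6: x = 5 + (7) = 12, y = 34 + (6) = 40 -> agrees with the record
The recomputation confirms every line.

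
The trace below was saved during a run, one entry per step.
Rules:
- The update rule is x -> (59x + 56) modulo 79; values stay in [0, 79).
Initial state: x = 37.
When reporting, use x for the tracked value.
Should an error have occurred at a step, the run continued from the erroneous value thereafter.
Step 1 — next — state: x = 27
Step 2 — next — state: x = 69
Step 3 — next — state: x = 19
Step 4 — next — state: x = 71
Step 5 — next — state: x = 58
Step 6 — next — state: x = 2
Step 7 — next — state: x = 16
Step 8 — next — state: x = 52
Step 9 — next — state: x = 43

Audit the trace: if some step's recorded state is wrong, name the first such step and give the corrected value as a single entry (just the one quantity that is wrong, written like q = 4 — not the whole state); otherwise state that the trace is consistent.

step 1: x = (59*37 + 56) mod 79 = 27 -> confirmed correct
step 2: x = (59*27 + 56) mod 79 = 69 -> in agreement
step 3: x = (59*69 + 56) mod 79 = 19 -> verified
step 4: x = (59*19 + 56) mod 79 = 71 -> same as recorded
step 5: x = (59*71 + 56) mod 79 = 58 -> same as recorded
step 6: x = (59*58 + 56) mod 79 = 2 -> consistent with the trace
step 7: x = (59*2 + 56) mod 79 = 16 -> checks out
step 8: x = (59*16 + 56) mod 79 = 52 -> same as recorded
step 9: x = (59*52 + 56) mod 79 = 43 -> same as recorded
All steps check out; nothing to correct.

no error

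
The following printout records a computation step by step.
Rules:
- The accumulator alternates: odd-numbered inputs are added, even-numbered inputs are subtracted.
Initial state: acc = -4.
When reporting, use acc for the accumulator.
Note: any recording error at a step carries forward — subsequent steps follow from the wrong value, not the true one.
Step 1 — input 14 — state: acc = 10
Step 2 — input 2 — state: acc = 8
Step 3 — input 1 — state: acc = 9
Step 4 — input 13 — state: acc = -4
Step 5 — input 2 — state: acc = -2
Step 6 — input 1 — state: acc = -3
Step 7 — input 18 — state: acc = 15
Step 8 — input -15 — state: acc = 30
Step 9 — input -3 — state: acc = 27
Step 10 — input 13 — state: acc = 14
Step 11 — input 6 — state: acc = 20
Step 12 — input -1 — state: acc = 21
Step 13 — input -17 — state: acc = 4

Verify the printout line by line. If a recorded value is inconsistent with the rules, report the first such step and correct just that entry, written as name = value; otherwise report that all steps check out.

Recomputing the run from the initial state:
step 1: acc = 10
step 2: acc = 8
step 3: acc = 9
step 4: acc = -4
step 5: acc = -2
step 6: acc = -3
step 7: acc = 15
step 8: acc = 30
step 9: acc = 27
step 10: acc = 14
step 11: acc = 20
step 12: acc = 21
step 13: acc = 4
This matches the printout at every step.

no error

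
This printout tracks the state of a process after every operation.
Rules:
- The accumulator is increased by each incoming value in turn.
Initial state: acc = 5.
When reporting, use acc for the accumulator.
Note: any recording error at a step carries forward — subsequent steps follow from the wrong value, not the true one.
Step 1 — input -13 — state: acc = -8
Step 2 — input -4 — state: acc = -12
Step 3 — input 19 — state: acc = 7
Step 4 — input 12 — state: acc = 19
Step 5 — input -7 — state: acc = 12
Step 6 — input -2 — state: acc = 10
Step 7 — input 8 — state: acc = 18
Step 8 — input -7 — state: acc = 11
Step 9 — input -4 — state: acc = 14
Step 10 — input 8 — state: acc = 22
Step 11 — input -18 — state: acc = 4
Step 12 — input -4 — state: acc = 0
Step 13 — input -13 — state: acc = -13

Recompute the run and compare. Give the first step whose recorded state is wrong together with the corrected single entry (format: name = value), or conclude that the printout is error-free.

Step 1: acc = 5 + -13 = -8 — checks out.
Step 2: acc = -8 + -4 = -12 — verified.
Step 3: acc = -12 + 19 = 7 — confirmed correct.
Step 4: acc = 7 + 12 = 19 — confirmed correct.
Step 5: acc = 19 + -7 = 12 — verified.
Step 6: acc = 12 + -2 = 10 — exactly as logged.
Step 7: acc = 10 + 8 = 18 — same as recorded.
Step 8: acc = 18 + -7 = 11 — agrees with the printout.
Step 9: acc = 11 + -4 = 7 — the recorded entry deviates here.
First deviation found at step 9; the corrected entry is acc = 7.

step 9, acc = 7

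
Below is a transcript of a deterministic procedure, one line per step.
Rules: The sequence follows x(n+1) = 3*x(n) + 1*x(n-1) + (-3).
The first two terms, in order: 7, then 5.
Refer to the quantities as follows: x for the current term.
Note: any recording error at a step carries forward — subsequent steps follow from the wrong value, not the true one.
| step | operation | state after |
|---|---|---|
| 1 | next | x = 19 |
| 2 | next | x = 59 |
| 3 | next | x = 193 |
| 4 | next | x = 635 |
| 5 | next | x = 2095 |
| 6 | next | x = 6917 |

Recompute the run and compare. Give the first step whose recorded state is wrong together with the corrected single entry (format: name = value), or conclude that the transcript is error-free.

no error

Recomputing the run from the initial state:
step 1: x = 19
step 2: x = 59
step 3: x = 193
step 4: x = 635
step 5: x = 2095
step 6: x = 6917
This matches the transcript at every step.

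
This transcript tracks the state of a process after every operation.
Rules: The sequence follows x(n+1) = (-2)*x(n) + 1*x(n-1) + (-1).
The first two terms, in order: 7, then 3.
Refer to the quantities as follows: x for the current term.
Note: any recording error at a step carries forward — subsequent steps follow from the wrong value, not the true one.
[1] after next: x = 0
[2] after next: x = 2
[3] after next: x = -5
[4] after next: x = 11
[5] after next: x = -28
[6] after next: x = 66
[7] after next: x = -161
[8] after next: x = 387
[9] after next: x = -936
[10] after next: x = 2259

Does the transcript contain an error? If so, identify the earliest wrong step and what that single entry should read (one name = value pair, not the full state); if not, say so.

step 10, x = 2258

Recomputing the run from the initial state:
step 1: x = 0
step 2: x = 2
step 3: x = -5
step 4: x = 11
step 5: x = -28
step 6: x = 66
step 7: x = -161
step 8: x = 387
step 9: x = -936
step 10: x = 2258
The first disagreement with the transcript is at step 10, where the value should be x = 2258.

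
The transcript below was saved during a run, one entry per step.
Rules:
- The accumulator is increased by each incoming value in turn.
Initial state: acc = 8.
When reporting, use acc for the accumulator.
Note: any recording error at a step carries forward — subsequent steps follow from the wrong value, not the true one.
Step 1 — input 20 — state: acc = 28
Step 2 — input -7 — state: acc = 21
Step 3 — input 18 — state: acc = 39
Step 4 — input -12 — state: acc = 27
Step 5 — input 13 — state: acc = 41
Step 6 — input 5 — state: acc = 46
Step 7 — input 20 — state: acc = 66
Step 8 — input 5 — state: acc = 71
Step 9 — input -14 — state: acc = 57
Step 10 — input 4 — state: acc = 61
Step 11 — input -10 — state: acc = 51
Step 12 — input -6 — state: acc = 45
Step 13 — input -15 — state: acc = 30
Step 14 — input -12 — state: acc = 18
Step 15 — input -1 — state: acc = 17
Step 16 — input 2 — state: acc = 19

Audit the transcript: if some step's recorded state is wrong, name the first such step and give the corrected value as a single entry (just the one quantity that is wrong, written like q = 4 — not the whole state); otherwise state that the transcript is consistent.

step 1: acc = 8 + 20 = 28 -> in agreement
step 2: acc = 28 + -7 = 21 -> in agreement
step 3: acc = 21 + 18 = 39 -> verified
step 4: acc = 39 + -12 = 27 -> matches
step 5: acc = 27 + 13 = 40 -> not what was recorded
The earliest wrong entry is at step 5: it should read acc = 40.

step 5, acc = 40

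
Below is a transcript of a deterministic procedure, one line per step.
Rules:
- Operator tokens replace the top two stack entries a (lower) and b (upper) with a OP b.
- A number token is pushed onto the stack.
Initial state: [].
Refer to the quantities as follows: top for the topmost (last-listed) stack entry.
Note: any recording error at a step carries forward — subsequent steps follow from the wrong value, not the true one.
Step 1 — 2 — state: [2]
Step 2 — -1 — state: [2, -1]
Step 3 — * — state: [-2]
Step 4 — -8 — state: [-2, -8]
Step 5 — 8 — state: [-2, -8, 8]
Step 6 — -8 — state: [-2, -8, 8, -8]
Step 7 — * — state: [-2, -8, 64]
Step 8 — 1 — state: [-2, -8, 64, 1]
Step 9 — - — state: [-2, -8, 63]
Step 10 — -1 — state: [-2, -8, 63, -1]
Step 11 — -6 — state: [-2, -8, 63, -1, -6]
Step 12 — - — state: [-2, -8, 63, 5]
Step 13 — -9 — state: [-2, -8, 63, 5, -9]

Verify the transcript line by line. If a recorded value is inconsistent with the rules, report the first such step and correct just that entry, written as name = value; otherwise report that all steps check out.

step 7, top = -64

Recomputing the run from the initial state:
step 1: [2]
step 2: [2, -1]
step 3: [-2]
step 4: [-2, -8]
step 5: [-2, -8, 8]
step 6: [-2, -8, 8, -8]
step 7: [-2, -8, -64]
step 8: [-2, -8, -64, 1]
step 9: [-2, -8, -65]
step 10: [-2, -8, -65, -1]
step 11: [-2, -8, -65, -1, -6]
step 12: [-2, -8, -65, 5]
step 13: [-2, -8, -65, 5, -9]
The first disagreement with the transcript is at step 7, where the value should be top = -64.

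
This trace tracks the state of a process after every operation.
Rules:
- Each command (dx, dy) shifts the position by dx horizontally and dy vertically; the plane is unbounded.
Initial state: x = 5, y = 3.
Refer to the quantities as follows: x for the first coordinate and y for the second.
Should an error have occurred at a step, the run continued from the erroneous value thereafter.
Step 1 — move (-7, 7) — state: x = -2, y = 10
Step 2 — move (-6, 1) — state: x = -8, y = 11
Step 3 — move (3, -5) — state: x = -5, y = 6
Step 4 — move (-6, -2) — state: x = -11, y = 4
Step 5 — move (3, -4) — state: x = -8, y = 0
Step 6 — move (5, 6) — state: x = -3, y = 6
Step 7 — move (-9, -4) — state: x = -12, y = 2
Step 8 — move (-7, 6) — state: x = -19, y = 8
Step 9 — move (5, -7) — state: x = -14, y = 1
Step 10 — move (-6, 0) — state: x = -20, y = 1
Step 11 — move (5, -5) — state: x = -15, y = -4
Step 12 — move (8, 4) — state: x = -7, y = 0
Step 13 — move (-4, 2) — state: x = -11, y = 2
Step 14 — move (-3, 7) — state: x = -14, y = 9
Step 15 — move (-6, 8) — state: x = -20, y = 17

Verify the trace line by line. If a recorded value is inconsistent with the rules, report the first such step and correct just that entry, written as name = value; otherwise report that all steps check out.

no error

Step 1: x = 5 + (-7) = -2, y = 3 + (7) = 10 — verified.
Step 2: x = -2 + (-6) = -8, y = 10 + (1) = 11 — matches.
Step 3: x = -8 + (3) = -5, y = 11 + (-5) = 6 — matches.
Step 4: x = -5 + (-6) = -11, y = 6 + (-2) = 4 — exactly as logged.
Step 5: x = -11 + (3) = -8, y = 4 + (-4) = 0 — matches.
Step 6: x = -8 + (5) = -3, y = 0 + (6) = 6 — consistent with the trace.
Step 7: x = -3 + (-9) = -12, y = 6 + (-4) = 2 — verified.
Step 8: x = -12 + (-7) = -19, y = 2 + (6) = 8 — verified.
Step 9: x = -19 + (5) = -14, y = 8 + (-7) = 1 — exactly as logged.
Step 10: x = -14 + (-6) = -20, y = 1 + (0) = 1 — no discrepancy.
Step 11: x = -20 + (5) = -15, y = 1 + (-5) = -4 — same as recorded.
Step 12: x = -15 + (8) = -7, y = -4 + (4) = 0 — consistent with the trace.
Step 13: x = -7 + (-4) = -11, y = 0 + (2) = 2 — agrees with the trace.
Step 14: x = -11 + (-3) = -14, y = 2 + (7) = 9 — agrees with the trace.
Step 15: x = -14 + (-6) = -20, y = 9 + (8) = 17 — matches.
Nothing is out of place; the run is error-free.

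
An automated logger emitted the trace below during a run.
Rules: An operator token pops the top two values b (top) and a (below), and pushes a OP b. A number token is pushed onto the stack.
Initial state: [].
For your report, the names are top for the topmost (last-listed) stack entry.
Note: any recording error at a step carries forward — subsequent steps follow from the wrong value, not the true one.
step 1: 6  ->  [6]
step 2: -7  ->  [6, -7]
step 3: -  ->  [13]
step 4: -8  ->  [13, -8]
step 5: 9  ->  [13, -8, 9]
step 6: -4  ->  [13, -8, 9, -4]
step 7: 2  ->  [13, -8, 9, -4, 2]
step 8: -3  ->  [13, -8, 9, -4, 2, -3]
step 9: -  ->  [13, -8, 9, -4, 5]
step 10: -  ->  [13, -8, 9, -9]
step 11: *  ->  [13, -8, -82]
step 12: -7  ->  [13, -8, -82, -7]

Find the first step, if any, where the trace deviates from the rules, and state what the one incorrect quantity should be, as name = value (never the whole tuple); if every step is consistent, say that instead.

1. push 6: top = 6 (agrees with the trace)
2. push -7: top = -7 (consistent with the trace)
3. 6 - -7 = 13 (in agreement)
4. push -8: top = -8 (matches)
5. push 9: top = 9 (confirmed correct)
6. push -4: top = -4 (same as recorded)
7. push 2: top = 2 (consistent with the trace)
8. push -3: top = -3 (in agreement)
9. 2 - -3 = 5 (verified)
10. -4 - 5 = -9 (checks out)
11. 9 * -9 = -81 (the trace has a different value)
Conclusion: step 11 carries the first error; the entry should be top = -81.

step 11, top = -81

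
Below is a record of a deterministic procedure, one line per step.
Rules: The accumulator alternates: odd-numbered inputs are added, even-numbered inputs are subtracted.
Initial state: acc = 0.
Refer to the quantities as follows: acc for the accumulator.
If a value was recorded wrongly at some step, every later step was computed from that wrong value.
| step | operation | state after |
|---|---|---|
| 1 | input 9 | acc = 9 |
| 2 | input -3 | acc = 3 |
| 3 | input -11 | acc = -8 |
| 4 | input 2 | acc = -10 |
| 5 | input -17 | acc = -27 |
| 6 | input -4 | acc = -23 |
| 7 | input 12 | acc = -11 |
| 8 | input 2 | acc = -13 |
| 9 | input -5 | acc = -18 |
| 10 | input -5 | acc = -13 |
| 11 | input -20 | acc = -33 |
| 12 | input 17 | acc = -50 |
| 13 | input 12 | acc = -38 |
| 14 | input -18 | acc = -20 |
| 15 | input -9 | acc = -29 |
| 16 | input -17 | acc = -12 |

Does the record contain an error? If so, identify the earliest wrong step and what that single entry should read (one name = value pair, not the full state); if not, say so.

Step 1: acc = 0 + 9 = 9 — no discrepancy.
Step 2: acc = 9 - -3 = 12 — this is not what the record shows.
First deviation found at step 2; the corrected entry is acc = 12.

step 2, acc = 12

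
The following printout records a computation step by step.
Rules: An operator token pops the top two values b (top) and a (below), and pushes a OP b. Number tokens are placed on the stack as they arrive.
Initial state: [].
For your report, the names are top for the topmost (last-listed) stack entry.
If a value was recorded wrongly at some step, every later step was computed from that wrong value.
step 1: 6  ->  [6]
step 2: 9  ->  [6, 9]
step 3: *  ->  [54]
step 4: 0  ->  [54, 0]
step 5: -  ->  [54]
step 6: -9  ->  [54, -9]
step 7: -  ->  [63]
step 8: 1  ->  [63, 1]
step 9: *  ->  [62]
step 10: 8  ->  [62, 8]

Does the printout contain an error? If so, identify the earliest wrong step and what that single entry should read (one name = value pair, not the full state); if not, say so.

step 9, top = 63

Step 1: push 6: top = 6 — in agreement.
Step 2: push 9: top = 9 — exactly as logged.
Step 3: 6 * 9 = 54 — no discrepancy.
Step 4: push 0: top = 0 — agrees with the printout.
Step 5: 54 - 0 = 54 — agrees with the printout.
Step 6: push -9: top = -9 — matches.
Step 7: 54 - -9 = 63 — consistent with the printout.
Step 8: push 1: top = 1 — verified.
Step 9: 63 * 1 = 63 — this is not what the printout shows.
So the first discrepancy is step 9, where the right value is top = 63.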